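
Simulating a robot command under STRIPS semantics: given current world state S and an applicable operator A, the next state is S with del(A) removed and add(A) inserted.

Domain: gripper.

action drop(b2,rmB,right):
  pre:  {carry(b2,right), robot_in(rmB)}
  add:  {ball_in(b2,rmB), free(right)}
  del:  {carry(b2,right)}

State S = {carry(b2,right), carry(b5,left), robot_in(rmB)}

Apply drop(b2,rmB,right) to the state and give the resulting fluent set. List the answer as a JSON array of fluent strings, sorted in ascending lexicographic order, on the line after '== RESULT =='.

Compute (S \ del) ∪ add:
  pre ⊆ S: {carry(b2,right), robot_in(rmB)} ⊆ S  — applicable
  S \ del = {carry(b5,left), robot_in(rmB)}
  ∪ add   = {ball_in(b2,rmB), carry(b5,left), free(right), robot_in(rmB)}

== RESULT ==
["ball_in(b2,rmB)", "carry(b5,left)", "free(right)", "robot_in(rmB)"]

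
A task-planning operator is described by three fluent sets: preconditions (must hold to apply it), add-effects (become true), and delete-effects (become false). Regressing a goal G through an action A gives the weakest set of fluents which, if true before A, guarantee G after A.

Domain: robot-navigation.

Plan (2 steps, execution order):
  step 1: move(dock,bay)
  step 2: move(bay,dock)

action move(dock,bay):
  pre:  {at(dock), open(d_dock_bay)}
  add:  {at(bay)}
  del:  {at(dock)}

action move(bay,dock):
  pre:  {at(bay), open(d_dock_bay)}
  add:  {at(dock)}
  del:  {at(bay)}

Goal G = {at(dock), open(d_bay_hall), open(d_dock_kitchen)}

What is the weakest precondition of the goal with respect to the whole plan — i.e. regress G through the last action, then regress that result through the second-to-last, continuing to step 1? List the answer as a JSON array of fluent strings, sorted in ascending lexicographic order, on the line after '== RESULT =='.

Work backward from the goal:
  through step 2 (move(bay,dock)): drop {at(dock)}, keep {open(d_bay_hall), open(d_dock_kitchen)}, require {at(bay), open(d_dock_bay)}
    → {at(bay), open(d_bay_hall), open(d_dock_bay), open(d_dock_kitchen)}
  through step 1 (move(dock,bay)): drop {at(bay)}, keep {open(d_bay_hall), open(d_dock_bay), open(d_dock_kitchen)}, require {at(dock), open(d_dock_bay)}
    → {at(dock), open(d_bay_hall), open(d_dock_bay), open(d_dock_kitchen)}

== RESULT ==
["at(dock)", "open(d_bay_hall)", "open(d_dock_bay)", "open(d_dock_kitchen)"]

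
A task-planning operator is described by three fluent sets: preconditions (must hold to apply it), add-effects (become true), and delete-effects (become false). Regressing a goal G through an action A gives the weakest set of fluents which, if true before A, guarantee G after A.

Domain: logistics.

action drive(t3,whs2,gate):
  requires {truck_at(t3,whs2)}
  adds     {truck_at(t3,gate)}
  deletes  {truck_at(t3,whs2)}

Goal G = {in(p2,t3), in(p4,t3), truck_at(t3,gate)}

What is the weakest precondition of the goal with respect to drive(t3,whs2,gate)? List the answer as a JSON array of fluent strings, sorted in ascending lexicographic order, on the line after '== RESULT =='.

Compute (G \ add) ∪ pre:
  G ∩ del = {}  (empty — regression defined)
  G \ add = {in(p2,t3), in(p4,t3), truck_at(t3,gate)} \ {truck_at(t3,gate)} = {in(p2,t3), in(p4,t3)}
  ∪ pre   = {in(p2,t3), in(p4,t3)} ∪ {truck_at(t3,whs2)}
          = {in(p2,t3), in(p4,t3), truck_at(t3,whs2)}

== RESULT ==
["in(p2,t3)", "in(p4,t3)", "truck_at(t3,whs2)"]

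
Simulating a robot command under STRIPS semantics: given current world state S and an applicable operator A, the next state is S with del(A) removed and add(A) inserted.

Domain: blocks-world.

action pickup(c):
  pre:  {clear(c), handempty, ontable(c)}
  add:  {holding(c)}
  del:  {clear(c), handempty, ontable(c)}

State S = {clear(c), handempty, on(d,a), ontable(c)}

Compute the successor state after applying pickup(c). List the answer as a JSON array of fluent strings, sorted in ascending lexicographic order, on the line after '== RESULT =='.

Compute (S \ del) ∪ add:
  pre ⊆ S: {clear(c), handempty, ontable(c)} ⊆ S  — applicable
  S \ del = {on(d,a)}
  ∪ add   = {holding(c), on(d,a)}

== RESULT ==
["holding(c)", "on(d,a)"]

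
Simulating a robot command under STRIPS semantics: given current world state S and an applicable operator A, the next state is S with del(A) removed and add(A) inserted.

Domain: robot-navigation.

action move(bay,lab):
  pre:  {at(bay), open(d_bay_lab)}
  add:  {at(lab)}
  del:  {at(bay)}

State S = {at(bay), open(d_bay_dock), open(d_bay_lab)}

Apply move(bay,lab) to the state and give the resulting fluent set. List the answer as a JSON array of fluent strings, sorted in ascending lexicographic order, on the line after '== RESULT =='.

Compute (S \ del) ∪ add:
  pre ⊆ S: {at(bay), open(d_bay_lab)} ⊆ S  — applicable
  S \ del = {open(d_bay_dock), open(d_bay_lab)}
  ∪ add   = {at(lab), open(d_bay_dock), open(d_bay_lab)}

== RESULT ==
["at(lab)", "open(d_bay_dock)", "open(d_bay_lab)"]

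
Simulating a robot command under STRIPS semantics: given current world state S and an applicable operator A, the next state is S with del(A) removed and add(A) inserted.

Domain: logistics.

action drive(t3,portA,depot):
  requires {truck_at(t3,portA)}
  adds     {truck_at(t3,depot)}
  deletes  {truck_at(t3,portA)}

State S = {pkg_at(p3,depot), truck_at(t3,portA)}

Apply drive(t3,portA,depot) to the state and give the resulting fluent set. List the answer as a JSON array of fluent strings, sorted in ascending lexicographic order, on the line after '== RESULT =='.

Compute (S \ del) ∪ add:
  pre ⊆ S: {truck_at(t3,portA)} ⊆ S  — applicable
  S \ del = {pkg_at(p3,depot)}
  ∪ add   = {pkg_at(p3,depot), truck_at(t3,depot)}

== RESULT ==
["pkg_at(p3,depot)", "truck_at(t3,depot)"]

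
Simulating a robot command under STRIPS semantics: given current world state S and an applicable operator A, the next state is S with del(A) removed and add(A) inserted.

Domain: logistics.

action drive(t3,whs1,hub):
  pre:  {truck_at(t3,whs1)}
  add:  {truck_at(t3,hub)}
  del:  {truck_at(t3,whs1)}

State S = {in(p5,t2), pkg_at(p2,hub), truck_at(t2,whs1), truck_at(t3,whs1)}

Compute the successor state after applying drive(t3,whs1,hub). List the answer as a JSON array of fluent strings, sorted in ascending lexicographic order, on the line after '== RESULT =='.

Compute (S \ del) ∪ add:
  pre ⊆ S: {truck_at(t3,whs1)} ⊆ S  — applicable
  S \ del = {in(p5,t2), pkg_at(p2,hub), truck_at(t2,whs1)}
  ∪ add   = {in(p5,t2), pkg_at(p2,hub), truck_at(t2,whs1), truck_at(t3,hub)}

== RESULT ==
["in(p5,t2)", "pkg_at(p2,hub)", "truck_at(t2,whs1)", "truck_at(t3,hub)"]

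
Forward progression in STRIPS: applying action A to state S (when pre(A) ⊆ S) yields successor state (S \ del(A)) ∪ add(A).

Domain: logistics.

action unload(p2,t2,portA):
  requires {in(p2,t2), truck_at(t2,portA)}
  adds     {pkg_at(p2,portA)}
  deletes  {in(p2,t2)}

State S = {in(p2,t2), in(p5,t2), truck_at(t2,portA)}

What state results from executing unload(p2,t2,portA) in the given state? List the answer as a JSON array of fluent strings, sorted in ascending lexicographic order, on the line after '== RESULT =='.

Progress:
  pre ⊆ S: {in(p2,t2), truck_at(t2,portA)} ⊆ S  — applicable
  S \ del = {in(p5,t2), truck_at(t2,portA)}
  ∪ add   = {in(p5,t2), pkg_at(p2,portA), truck_at(t2,portA)}

== RESULT ==
["in(p5,t2)", "pkg_at(p2,portA)", "truck_at(t2,portA)"]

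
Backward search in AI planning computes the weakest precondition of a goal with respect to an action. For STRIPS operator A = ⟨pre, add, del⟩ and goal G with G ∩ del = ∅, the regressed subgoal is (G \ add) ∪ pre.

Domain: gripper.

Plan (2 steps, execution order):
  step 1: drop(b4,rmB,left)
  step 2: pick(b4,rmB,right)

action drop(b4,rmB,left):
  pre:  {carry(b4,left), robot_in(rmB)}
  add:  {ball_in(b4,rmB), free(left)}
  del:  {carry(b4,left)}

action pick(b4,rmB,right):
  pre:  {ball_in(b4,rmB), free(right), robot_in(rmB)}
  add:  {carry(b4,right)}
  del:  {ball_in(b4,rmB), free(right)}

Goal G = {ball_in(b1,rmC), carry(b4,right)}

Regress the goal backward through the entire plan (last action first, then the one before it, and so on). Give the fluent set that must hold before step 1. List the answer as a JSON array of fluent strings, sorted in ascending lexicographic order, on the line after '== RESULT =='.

Work backward from the goal:
  through step 2 (pick(b4,rmB,right)): drop {carry(b4,right)}, keep {ball_in(b1,rmC)}, require {ball_in(b4,rmB), free(right), robot_in(rmB)}
    → {ball_in(b1,rmC), ball_in(b4,rmB), free(right), robot_in(rmB)}
  through step 1 (drop(b4,rmB,left)): drop {ball_in(b4,rmB)}, keep {ball_in(b1,rmC), free(right), robot_in(rmB)}, require {carry(b4,left), robot_in(rmB)}
    → {ball_in(b1,rmC), carry(b4,left), free(right), robot_in(rmB)}

== RESULT ==
["ball_in(b1,rmC)", "carry(b4,left)", "free(right)", "robot_in(rmB)"]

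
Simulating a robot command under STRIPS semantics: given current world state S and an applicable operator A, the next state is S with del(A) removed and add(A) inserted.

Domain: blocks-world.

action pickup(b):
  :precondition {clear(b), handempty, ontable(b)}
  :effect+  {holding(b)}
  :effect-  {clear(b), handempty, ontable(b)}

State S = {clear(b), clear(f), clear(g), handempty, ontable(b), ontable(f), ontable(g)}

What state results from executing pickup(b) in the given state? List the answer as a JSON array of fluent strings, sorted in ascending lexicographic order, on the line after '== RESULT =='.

Compute (S \ del) ∪ add:
  pre ⊆ S: {clear(b), handempty, ontable(b)} ⊆ S  — applicable
  S \ del = {clear(f), clear(g), ontable(f), ontable(g)}
  ∪ add   = {clear(f), clear(g), holding(b), ontable(f), ontable(g)}

== RESULT ==
["clear(f)", "clear(g)", "holding(b)", "ontable(f)", "ontable(g)"]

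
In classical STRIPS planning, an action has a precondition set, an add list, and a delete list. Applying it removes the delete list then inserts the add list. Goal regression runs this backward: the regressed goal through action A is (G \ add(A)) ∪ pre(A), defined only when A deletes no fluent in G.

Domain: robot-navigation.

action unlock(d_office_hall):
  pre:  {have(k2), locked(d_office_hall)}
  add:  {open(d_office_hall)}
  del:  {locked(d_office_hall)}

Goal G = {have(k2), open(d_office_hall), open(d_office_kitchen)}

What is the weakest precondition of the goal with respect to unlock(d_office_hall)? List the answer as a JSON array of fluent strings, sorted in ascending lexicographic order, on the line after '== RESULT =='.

Regress:
  G ∩ del = {}  (empty — regression defined)
  G \ add = {have(k2), open(d_office_hall), open(d_office_kitchen)} \ {open(d_office_hall)} = {have(k2), open(d_office_kitchen)}
  ∪ pre   = {have(k2), open(d_office_kitchen)} ∪ {have(k2), locked(d_office_hall)}
          = {have(k2), locked(d_office_hall), open(d_office_kitchen)}

== RESULT ==
["have(k2)", "locked(d_office_hall)", "open(d_office_kitchen)"]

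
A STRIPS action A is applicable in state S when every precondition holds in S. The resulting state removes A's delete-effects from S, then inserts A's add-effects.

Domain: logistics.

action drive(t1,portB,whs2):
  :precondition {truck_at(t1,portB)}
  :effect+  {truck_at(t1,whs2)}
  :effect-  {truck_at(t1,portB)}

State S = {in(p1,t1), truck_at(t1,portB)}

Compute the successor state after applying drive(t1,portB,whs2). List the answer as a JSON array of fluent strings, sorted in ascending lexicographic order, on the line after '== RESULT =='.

Progress:
  pre ⊆ S: {truck_at(t1,portB)} ⊆ S  — applicable
  S \ del = {in(p1,t1)}
  ∪ add   = {in(p1,t1), truck_at(t1,whs2)}

== RESULT ==
["in(p1,t1)", "truck_at(t1,whs2)"]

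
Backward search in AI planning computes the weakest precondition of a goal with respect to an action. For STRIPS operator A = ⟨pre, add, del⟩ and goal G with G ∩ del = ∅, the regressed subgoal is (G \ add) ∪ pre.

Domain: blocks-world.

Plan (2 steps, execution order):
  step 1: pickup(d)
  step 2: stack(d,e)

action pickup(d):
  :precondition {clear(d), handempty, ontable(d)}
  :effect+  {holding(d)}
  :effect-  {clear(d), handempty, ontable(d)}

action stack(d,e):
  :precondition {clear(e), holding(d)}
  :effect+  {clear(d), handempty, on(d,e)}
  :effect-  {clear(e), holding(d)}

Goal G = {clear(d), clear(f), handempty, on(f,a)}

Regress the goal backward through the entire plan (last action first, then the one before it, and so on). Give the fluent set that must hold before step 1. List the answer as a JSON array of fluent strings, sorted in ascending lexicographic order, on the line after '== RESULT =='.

Work backward from the goal:
  through step 2 (stack(d,e)): drop {clear(d), handempty}, keep {clear(f), on(f,a)}, require {clear(e), holding(d)}
    → {clear(e), clear(f), holding(d), on(f,a)}
  through step 1 (pickup(d)): drop {holding(d)}, keep {clear(e), clear(f), on(f,a)}, require {clear(d), handempty, ontable(d)}
    → {clear(d), clear(e), clear(f), handempty, on(f,a), ontable(d)}

== RESULT ==
["clear(d)", "clear(e)", "clear(f)", "handempty", "on(f,a)", "ontable(d)"]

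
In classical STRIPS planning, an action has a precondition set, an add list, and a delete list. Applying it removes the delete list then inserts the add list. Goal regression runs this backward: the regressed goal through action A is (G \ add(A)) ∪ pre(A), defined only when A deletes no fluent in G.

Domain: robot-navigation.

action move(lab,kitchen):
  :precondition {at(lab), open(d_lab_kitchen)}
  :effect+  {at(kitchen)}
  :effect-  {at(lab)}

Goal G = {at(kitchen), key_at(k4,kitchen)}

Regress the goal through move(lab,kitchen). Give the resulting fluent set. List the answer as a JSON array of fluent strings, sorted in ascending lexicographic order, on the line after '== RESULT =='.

Regress:
  G ∩ del = {}  (empty — regression defined)
  G \ add = {at(kitchen), key_at(k4,kitchen)} \ {at(kitchen)} = {key_at(k4,kitchen)}
  ∪ pre   = {key_at(k4,kitchen)} ∪ {at(lab), open(d_lab_kitchen)}
          = {at(lab), key_at(k4,kitchen), open(d_lab_kitchen)}

== RESULT ==
["at(lab)", "key_at(k4,kitchen)", "open(d_lab_kitchen)"]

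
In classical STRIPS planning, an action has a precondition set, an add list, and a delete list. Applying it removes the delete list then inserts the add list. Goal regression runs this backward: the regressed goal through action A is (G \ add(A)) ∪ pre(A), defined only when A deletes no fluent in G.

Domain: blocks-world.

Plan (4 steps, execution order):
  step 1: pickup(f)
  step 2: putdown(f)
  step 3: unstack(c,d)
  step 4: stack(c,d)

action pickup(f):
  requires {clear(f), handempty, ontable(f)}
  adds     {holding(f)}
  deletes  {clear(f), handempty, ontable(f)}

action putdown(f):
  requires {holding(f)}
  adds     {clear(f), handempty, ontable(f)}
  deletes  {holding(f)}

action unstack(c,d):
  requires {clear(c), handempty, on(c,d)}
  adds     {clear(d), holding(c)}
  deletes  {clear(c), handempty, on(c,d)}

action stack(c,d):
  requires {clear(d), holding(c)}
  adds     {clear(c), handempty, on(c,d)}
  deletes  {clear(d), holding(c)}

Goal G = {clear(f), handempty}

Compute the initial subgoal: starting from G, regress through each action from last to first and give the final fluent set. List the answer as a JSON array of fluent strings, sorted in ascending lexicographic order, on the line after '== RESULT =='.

Regress step by step:
  through step 4 (stack(c,d)): drop {handempty}, keep {clear(f)}, require {clear(d), holding(c)}
    → {clear(d), clear(f), holding(c)}
  through step 3 (unstack(c,d)): drop {clear(d), holding(c)}, keep {clear(f)}, require {clear(c), handempty, on(c,d)}
    → {clear(c), clear(f), handempty, on(c,d)}
  through step 2 (putdown(f)): drop {clear(f), handempty}, keep {clear(c), on(c,d)}, require {holding(f)}
    → {clear(c), holding(f), on(c,d)}
  through step 1 (pickup(f)): drop {holding(f)}, keep {clear(c), on(c,d)}, require {clear(f), handempty, ontable(f)}
    → {clear(c), clear(f), handempty, on(c,d), ontable(f)}

== RESULT ==
["clear(c)", "clear(f)", "handempty", "on(c,d)", "ontable(f)"]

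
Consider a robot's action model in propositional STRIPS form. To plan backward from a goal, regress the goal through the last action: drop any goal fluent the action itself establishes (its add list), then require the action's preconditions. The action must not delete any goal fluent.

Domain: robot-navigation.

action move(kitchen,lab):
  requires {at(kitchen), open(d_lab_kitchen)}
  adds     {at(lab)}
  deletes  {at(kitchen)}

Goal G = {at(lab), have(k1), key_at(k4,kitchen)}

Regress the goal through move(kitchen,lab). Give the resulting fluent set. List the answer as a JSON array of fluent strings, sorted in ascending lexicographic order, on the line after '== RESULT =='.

Regress:
  G ∩ del = {}  (empty — regression defined)
  G \ add = {at(lab), have(k1), key_at(k4,kitchen)} \ {at(lab)} = {have(k1), key_at(k4,kitchen)}
  ∪ pre   = {have(k1), key_at(k4,kitchen)} ∪ {at(kitchen), open(d_lab_kitchen)}
          = {at(kitchen), have(k1), key_at(k4,kitchen), open(d_lab_kitchen)}

== RESULT ==
["at(kitchen)", "have(k1)", "key_at(k4,kitchen)", "open(d_lab_kitchen)"]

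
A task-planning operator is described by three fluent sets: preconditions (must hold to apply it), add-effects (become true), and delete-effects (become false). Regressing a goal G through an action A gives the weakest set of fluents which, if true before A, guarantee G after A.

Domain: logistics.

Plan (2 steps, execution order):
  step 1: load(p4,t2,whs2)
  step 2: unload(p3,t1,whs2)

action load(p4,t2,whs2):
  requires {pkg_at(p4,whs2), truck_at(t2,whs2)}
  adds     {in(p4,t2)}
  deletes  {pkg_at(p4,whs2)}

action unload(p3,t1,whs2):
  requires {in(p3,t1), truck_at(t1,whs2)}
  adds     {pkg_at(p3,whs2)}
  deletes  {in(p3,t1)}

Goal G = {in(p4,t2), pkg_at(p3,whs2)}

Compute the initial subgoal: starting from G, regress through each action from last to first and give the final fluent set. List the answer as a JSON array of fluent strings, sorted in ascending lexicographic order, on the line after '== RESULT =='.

Regress step by step:
  through step 2 (unload(p3,t1,whs2)): drop {pkg_at(p3,whs2)}, keep {in(p4,t2)}, require {in(p3,t1), truck_at(t1,whs2)}
    → {in(p3,t1), in(p4,t2), truck_at(t1,whs2)}
  through step 1 (load(p4,t2,whs2)): drop {in(p4,t2)}, keep {in(p3,t1), truck_at(t1,whs2)}, require {pkg_at(p4,whs2), truck_at(t2,whs2)}
    → {in(p3,t1), pkg_at(p4,whs2), truck_at(t1,whs2), truck_at(t2,whs2)}

== RESULT ==
["in(p3,t1)", "pkg_at(p4,whs2)", "truck_at(t1,whs2)", "truck_at(t2,whs2)"]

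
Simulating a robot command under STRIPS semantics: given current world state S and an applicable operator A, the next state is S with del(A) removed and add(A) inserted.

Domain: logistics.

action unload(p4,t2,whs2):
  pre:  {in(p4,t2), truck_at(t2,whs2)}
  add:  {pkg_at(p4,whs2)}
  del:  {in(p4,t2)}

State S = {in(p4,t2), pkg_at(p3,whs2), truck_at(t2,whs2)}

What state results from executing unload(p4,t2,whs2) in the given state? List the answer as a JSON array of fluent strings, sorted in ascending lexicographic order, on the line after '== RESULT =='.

Progress:
  pre ⊆ S: {in(p4,t2), truck_at(t2,whs2)} ⊆ S  — applicable
  S \ del = {pkg_at(p3,whs2), truck_at(t2,whs2)}
  ∪ add   = {pkg_at(p3,whs2), pkg_at(p4,whs2), truck_at(t2,whs2)}

== RESULT ==
["pkg_at(p3,whs2)", "pkg_at(p4,whs2)", "truck_at(t2,whs2)"]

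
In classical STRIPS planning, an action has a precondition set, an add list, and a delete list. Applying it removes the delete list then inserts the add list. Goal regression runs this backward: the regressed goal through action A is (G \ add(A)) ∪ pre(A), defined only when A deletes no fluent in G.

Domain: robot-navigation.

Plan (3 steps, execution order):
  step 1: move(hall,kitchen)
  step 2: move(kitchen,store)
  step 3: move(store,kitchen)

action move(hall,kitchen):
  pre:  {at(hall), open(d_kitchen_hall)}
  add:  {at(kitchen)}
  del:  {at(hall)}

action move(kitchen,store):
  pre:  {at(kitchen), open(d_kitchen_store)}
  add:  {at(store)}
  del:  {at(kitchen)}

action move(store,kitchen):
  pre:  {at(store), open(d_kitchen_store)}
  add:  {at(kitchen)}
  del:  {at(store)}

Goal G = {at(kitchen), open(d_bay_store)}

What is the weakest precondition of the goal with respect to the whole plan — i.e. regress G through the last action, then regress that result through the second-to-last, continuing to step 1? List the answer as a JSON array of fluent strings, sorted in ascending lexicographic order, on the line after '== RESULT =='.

Work backward from the goal:
  through step 3 (move(store,kitchen)): drop {at(kitchen)}, keep {open(d_bay_store)}, require {at(store), open(d_kitchen_store)}
    → {at(store), open(d_bay_store), open(d_kitchen_store)}
  through step 2 (move(kitchen,store)): drop {at(store)}, keep {open(d_bay_store), open(d_kitchen_store)}, require {at(kitchen), open(d_kitchen_store)}
    → {at(kitchen), open(d_bay_store), open(d_kitchen_store)}
  through step 1 (move(hall,kitchen)): drop {at(kitchen)}, keep {open(d_bay_store), open(d_kitchen_store)}, require {at(hall), open(d_kitchen_hall)}
    → {at(hall), open(d_bay_store), open(d_kitchen_hall), open(d_kitchen_store)}

== RESULT ==
["at(hall)", "open(d_bay_store)", "open(d_kitchen_hall)", "open(d_kitchen_store)"]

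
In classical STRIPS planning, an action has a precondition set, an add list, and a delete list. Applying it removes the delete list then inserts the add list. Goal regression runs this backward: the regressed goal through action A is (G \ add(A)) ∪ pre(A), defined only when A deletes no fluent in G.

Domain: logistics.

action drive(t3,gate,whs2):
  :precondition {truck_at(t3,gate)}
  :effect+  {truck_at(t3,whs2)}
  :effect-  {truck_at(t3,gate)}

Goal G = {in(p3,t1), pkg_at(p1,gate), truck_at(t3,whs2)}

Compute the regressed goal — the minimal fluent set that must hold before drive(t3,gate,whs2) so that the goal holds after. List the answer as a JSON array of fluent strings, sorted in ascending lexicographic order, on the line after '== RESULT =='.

Regress:
  G ∩ del = {}  (empty — regression defined)
  G \ add = {in(p3,t1), pkg_at(p1,gate), truck_at(t3,whs2)} \ {truck_at(t3,whs2)} = {in(p3,t1), pkg_at(p1,gate)}
  ∪ pre   = {in(p3,t1), pkg_at(p1,gate)} ∪ {truck_at(t3,gate)}
          = {in(p3,t1), pkg_at(p1,gate), truck_at(t3,gate)}

== RESULT ==
["in(p3,t1)", "pkg_at(p1,gate)", "truck_at(t3,gate)"]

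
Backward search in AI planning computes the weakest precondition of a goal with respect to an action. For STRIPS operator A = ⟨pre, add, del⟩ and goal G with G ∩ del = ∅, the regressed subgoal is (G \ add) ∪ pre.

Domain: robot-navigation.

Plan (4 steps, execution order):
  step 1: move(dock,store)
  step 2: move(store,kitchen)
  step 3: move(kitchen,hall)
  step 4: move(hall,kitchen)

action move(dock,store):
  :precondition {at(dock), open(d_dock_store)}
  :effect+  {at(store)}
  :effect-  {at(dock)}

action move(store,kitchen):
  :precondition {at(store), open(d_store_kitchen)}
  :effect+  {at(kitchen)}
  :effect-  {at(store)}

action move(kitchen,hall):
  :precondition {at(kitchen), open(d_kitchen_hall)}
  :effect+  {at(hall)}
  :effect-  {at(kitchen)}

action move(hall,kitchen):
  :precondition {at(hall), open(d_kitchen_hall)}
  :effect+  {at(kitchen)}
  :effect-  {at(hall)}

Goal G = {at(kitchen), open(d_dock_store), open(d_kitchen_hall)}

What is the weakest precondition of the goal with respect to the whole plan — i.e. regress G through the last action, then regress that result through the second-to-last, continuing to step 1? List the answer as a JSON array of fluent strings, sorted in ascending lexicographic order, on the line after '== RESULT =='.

Regress step by step:
  through step 4 (move(hall,kitchen)): drop {at(kitchen)}, keep {open(d_dock_store), open(d_kitchen_hall)}, require {at(hall), open(d_kitchen_hall)}
    → {at(hall), open(d_dock_store), open(d_kitchen_hall)}
  through step 3 (move(kitchen,hall)): drop {at(hall)}, keep {open(d_dock_store), open(d_kitchen_hall)}, require {at(kitchen), open(d_kitchen_hall)}
    → {at(kitchen), open(d_dock_store), open(d_kitchen_hall)}
  through step 2 (move(store,kitchen)): drop {at(kitchen)}, keep {open(d_dock_store), open(d_kitchen_hall)}, require {at(store), open(d_store_kitchen)}
    → {at(store), open(d_dock_store), open(d_kitchen_hall), open(d_store_kitchen)}
  through step 1 (move(dock,store)): drop {at(store)}, keep {open(d_dock_store), open(d_kitchen_hall), open(d_store_kitchen)}, require {at(dock), open(d_dock_store)}
    → {at(dock), open(d_dock_store), open(d_kitchen_hall), open(d_store_kitchen)}

== RESULT ==
["at(dock)", "open(d_dock_store)", "open(d_kitchen_hall)", "open(d_store_kitchen)"]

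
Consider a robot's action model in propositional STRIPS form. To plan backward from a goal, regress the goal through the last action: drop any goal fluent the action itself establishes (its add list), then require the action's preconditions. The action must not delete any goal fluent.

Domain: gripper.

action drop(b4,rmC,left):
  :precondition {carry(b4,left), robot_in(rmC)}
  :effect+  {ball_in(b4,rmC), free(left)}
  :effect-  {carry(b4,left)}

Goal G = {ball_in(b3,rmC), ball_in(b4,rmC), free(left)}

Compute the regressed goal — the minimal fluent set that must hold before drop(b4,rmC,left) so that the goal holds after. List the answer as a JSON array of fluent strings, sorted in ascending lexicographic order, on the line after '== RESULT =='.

Regress:
  G ∩ del = {}  (empty — regression defined)
  G \ add = {ball_in(b3,rmC), ball_in(b4,rmC), free(left)} \ {ball_in(b4,rmC), free(left)} = {ball_in(b3,rmC)}
  ∪ pre   = {ball_in(b3,rmC)} ∪ {carry(b4,left), robot_in(rmC)}
          = {ball_in(b3,rmC), carry(b4,left), robot_in(rmC)}

== RESULT ==
["ball_in(b3,rmC)", "carry(b4,left)", "robot_in(rmC)"]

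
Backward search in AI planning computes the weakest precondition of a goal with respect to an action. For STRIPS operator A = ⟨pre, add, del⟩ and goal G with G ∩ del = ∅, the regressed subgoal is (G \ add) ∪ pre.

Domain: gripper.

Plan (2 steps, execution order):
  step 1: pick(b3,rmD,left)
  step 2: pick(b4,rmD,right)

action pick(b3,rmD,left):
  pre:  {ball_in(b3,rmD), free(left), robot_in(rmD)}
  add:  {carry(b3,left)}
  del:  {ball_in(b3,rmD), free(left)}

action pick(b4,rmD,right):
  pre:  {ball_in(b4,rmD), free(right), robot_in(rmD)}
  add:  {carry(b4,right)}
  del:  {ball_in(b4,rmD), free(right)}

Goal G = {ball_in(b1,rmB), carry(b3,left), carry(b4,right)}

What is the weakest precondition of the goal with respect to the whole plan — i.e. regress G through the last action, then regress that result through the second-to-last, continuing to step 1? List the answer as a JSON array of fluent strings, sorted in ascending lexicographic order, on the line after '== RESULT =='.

Work backward from the goal:
  through step 2 (pick(b4,rmD,right)): drop {carry(b4,right)}, keep {ball_in(b1,rmB), carry(b3,left)}, require {ball_in(b4,rmD), free(right), robot_in(rmD)}
    → {ball_in(b1,rmB), ball_in(b4,rmD), carry(b3,left), free(right), robot_in(rmD)}
  through step 1 (pick(b3,rmD,left)): drop {carry(b3,left)}, keep {ball_in(b1,rmB), ball_in(b4,rmD), free(right), robot_in(rmD)}, require {ball_in(b3,rmD), free(left), robot_in(rmD)}
    → {ball_in(b1,rmB), ball_in(b3,rmD), ball_in(b4,rmD), free(left), free(right), robot_in(rmD)}

== RESULT ==
["ball_in(b1,rmB)", "ball_in(b3,rmD)", "ball_in(b4,rmD)", "free(left)", "free(right)", "robot_in(rmD)"]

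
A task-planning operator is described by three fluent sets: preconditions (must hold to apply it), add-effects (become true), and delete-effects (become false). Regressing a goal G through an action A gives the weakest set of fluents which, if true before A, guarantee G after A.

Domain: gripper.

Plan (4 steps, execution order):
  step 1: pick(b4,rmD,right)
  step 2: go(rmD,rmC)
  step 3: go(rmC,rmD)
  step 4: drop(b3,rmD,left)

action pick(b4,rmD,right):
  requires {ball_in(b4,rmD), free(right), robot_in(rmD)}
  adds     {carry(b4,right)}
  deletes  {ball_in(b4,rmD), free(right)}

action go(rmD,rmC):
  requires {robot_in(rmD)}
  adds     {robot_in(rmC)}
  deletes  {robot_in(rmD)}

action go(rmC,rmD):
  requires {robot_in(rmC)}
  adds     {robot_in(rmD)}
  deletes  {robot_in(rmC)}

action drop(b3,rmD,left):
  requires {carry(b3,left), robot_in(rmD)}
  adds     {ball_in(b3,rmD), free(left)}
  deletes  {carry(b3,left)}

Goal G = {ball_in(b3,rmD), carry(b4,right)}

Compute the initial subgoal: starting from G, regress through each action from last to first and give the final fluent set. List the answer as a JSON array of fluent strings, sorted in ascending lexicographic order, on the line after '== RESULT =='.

Work backward from the goal:
  through step 4 (drop(b3,rmD,left)): drop {ball_in(b3,rmD)}, keep {carry(b4,right)}, require {carry(b3,left), robot_in(rmD)}
    → {carry(b3,left), carry(b4,right), robot_in(rmD)}
  through step 3 (go(rmC,rmD)): drop {robot_in(rmD)}, keep {carry(b3,left), carry(b4,right)}, require {robot_in(rmC)}
    → {carry(b3,left), carry(b4,right), robot_in(rmC)}
  through step 2 (go(rmD,rmC)): drop {robot_in(rmC)}, keep {carry(b3,left), carry(b4,right)}, require {robot_in(rmD)}
    → {carry(b3,left), carry(b4,right), robot_in(rmD)}
  through step 1 (pick(b4,rmD,right)): drop {carry(b4,right)}, keep {carry(b3,left), robot_in(rmD)}, require {ball_in(b4,rmD), free(right), robot_in(rmD)}
    → {ball_in(b4,rmD), carry(b3,left), free(right), robot_in(rmD)}

== RESULT ==
["ball_in(b4,rmD)", "carry(b3,left)", "free(right)", "robot_in(rmD)"]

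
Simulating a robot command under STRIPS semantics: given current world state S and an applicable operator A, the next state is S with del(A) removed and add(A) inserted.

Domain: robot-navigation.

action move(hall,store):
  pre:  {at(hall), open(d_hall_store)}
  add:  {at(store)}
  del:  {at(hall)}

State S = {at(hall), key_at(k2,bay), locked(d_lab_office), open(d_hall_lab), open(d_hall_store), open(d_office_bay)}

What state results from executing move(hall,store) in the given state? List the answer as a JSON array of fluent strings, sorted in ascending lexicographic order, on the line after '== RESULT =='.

Compute (S \ del) ∪ add:
  pre ⊆ S: {at(hall), open(d_hall_store)} ⊆ S  — applicable
  S \ del = {key_at(k2,bay), locked(d_lab_office), open(d_hall_lab), open(d_hall_store), open(d_office_bay)}
  ∪ add   = {at(store), key_at(k2,bay), locked(d_lab_office), open(d_hall_lab), open(d_hall_store), open(d_office_bay)}

== RESULT ==
["at(store)", "key_at(k2,bay)", "locked(d_lab_office)", "open(d_hall_lab)", "open(d_hall_store)", "open(d_office_bay)"]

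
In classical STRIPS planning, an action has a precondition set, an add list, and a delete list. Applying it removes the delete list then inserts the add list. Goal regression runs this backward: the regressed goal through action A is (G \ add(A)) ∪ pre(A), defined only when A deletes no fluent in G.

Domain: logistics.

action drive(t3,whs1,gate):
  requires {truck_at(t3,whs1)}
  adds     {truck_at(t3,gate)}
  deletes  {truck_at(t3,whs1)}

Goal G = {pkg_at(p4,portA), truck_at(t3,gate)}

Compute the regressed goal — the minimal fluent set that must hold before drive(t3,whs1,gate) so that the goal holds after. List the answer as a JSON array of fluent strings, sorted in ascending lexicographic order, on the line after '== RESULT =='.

Regress:
  G ∩ del = {}  (empty — regression defined)
  G \ add = {pkg_at(p4,portA), truck_at(t3,gate)} \ {truck_at(t3,gate)} = {pkg_at(p4,portA)}
  ∪ pre   = {pkg_at(p4,portA)} ∪ {truck_at(t3,whs1)}
          = {pkg_at(p4,portA), truck_at(t3,whs1)}

== RESULT ==
["pkg_at(p4,portA)", "truck_at(t3,whs1)"]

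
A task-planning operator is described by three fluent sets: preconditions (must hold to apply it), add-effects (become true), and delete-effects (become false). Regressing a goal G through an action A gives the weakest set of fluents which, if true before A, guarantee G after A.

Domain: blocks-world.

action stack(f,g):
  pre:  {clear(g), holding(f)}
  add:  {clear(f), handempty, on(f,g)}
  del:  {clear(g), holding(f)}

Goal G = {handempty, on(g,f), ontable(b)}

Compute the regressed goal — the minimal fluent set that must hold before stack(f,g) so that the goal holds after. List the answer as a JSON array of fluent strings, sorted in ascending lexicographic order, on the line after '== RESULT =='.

Compute (G \ add) ∪ pre:
  G ∩ del = {}  (empty — regression defined)
  G \ add = {handempty, on(g,f), ontable(b)} \ {clear(f), handempty, on(f,g)} = {on(g,f), ontable(b)}
  ∪ pre   = {on(g,f), ontable(b)} ∪ {clear(g), holding(f)}
          = {clear(g), holding(f), on(g,f), ontable(b)}

== RESULT ==
["clear(g)", "holding(f)", "on(g,f)", "ontable(b)"]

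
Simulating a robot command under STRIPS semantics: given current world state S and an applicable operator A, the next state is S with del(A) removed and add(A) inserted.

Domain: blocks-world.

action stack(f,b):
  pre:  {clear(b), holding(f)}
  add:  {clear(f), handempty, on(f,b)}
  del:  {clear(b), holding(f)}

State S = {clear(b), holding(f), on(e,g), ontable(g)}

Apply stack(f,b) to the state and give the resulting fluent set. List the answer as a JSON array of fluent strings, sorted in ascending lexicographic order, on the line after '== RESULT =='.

Compute (S \ del) ∪ add:
  pre ⊆ S: {clear(b), holding(f)} ⊆ S  — applicable
  S \ del = {on(e,g), ontable(g)}
  ∪ add   = {clear(f), handempty, on(e,g), on(f,b), ontable(g)}

== RESULT ==
["clear(f)", "handempty", "on(e,g)", "on(f,b)", "ontable(g)"]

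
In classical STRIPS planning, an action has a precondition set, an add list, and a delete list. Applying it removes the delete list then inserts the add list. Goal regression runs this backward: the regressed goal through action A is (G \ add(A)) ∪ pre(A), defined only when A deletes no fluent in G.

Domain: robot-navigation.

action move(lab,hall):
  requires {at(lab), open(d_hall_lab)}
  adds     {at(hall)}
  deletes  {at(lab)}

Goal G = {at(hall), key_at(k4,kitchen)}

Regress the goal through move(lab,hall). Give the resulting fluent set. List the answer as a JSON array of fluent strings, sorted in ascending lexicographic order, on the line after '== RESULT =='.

Compute (G \ add) ∪ pre:
  G ∩ del = {}  (empty — regression defined)
  G \ add = {at(hall), key_at(k4,kitchen)} \ {at(hall)} = {key_at(k4,kitchen)}
  ∪ pre   = {key_at(k4,kitchen)} ∪ {at(lab), open(d_hall_lab)}
          = {at(lab), key_at(k4,kitchen), open(d_hall_lab)}

== RESULT ==
["at(lab)", "key_at(k4,kitchen)", "open(d_hall_lab)"]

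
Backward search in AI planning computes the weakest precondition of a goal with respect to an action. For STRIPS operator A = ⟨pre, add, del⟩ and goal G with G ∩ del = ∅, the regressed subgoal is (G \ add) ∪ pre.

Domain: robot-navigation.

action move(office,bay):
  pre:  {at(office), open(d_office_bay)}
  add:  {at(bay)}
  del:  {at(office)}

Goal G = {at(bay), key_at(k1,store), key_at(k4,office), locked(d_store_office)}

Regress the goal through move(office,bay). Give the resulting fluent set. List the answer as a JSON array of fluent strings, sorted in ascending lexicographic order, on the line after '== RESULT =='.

Compute (G \ add) ∪ pre:
  G ∩ del = {}  (empty — regression defined)
  G \ add = {at(bay), key_at(k1,store), key_at(k4,office), locked(d_store_office)} \ {at(bay)} = {key_at(k1,store), key_at(k4,office), locked(d_store_office)}
  ∪ pre   = {key_at(k1,store), key_at(k4,office), locked(d_store_office)} ∪ {at(office), open(d_office_bay)}
          = {at(office), key_at(k1,store), key_at(k4,office), locked(d_store_office), open(d_office_bay)}

== RESULT ==
["at(office)", "key_at(k1,store)", "key_at(k4,office)", "locked(d_store_office)", "open(d_office_bay)"]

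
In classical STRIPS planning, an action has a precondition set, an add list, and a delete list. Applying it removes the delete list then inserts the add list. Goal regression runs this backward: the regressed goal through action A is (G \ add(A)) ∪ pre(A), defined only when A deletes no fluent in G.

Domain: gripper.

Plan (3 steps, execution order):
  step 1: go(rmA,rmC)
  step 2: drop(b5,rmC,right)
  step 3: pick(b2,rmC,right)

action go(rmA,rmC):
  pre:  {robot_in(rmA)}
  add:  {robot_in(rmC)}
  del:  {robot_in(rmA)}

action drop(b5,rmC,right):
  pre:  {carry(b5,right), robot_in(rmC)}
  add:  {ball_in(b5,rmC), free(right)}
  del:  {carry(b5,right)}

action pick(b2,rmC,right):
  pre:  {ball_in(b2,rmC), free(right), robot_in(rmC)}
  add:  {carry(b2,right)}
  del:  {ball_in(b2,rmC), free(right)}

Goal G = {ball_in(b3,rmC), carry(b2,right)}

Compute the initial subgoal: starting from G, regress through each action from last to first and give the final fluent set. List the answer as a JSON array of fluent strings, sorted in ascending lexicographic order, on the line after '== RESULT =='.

Work backward from the goal:
  through step 3 (pick(b2,rmC,right)): drop {carry(b2,right)}, keep {ball_in(b3,rmC)}, require {ball_in(b2,rmC), free(right), robot_in(rmC)}
    → {ball_in(b2,rmC), ball_in(b3,rmC), free(right), robot_in(rmC)}
  through step 2 (drop(b5,rmC,right)): drop {free(right)}, keep {ball_in(b2,rmC), ball_in(b3,rmC), robot_in(rmC)}, require {carry(b5,right), robot_in(rmC)}
    → {ball_in(b2,rmC), ball_in(b3,rmC), carry(b5,right), robot_in(rmC)}
  through step 1 (go(rmA,rmC)): drop {robot_in(rmC)}, keep {ball_in(b2,rmC), ball_in(b3,rmC), carry(b5,right)}, require {robot_in(rmA)}
    → {ball_in(b2,rmC), ball_in(b3,rmC), carry(b5,right), robot_in(rmA)}

== RESULT ==
["ball_in(b2,rmC)", "ball_in(b3,rmC)", "carry(b5,right)", "robot_in(rmA)"]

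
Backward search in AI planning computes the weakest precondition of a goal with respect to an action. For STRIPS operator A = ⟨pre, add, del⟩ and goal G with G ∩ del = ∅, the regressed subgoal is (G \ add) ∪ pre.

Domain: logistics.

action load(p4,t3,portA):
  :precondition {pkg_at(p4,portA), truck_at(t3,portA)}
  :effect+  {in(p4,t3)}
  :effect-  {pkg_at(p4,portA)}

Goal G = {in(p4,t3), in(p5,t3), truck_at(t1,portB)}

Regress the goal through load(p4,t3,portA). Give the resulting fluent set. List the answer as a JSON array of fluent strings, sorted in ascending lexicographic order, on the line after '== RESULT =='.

Compute (G \ add) ∪ pre:
  G ∩ del = {}  (empty — regression defined)
  G \ add = {in(p4,t3), in(p5,t3), truck_at(t1,portB)} \ {in(p4,t3)} = {in(p5,t3), truck_at(t1,portB)}
  ∪ pre   = {in(p5,t3), truck_at(t1,portB)} ∪ {pkg_at(p4,portA), truck_at(t3,portA)}
          = {in(p5,t3), pkg_at(p4,portA), truck_at(t1,portB), truck_at(t3,portA)}

== RESULT ==
["in(p5,t3)", "pkg_at(p4,portA)", "truck_at(t1,portB)", "truck_at(t3,portA)"]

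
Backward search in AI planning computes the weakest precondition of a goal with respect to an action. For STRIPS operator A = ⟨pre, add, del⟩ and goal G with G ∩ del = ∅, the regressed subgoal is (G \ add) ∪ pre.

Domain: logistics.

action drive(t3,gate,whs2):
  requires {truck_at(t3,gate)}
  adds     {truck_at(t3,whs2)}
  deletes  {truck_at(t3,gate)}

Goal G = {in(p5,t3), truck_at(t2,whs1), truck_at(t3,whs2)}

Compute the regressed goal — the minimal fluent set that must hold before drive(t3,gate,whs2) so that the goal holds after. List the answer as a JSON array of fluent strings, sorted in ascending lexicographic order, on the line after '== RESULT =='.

Regress:
  G ∩ del = {}  (empty — regression defined)
  G \ add = {in(p5,t3), truck_at(t2,whs1), truck_at(t3,whs2)} \ {truck_at(t3,whs2)} = {in(p5,t3), truck_at(t2,whs1)}
  ∪ pre   = {in(p5,t3), truck_at(t2,whs1)} ∪ {truck_at(t3,gate)}
          = {in(p5,t3), truck_at(t2,whs1), truck_at(t3,gate)}

== RESULT ==
["in(p5,t3)", "truck_at(t2,whs1)", "truck_at(t3,gate)"]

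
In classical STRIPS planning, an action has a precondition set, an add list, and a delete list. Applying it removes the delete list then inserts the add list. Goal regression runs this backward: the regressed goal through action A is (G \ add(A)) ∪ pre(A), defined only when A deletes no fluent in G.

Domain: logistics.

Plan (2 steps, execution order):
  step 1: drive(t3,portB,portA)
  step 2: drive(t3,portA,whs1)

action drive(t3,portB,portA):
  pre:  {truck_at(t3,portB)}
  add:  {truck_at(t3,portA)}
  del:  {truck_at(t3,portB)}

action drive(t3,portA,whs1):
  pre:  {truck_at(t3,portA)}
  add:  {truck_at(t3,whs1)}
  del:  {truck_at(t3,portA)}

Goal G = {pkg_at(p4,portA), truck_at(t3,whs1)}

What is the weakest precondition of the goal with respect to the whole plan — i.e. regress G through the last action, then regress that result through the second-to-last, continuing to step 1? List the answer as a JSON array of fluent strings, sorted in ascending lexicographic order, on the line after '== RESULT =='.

Work backward from the goal:
  through step 2 (drive(t3,portA,whs1)): drop {truck_at(t3,whs1)}, keep {pkg_at(p4,portA)}, require {truck_at(t3,portA)}
    → {pkg_at(p4,portA), truck_at(t3,portA)}
  through step 1 (drive(t3,portB,portA)): drop {truck_at(t3,portA)}, keep {pkg_at(p4,portA)}, require {truck_at(t3,portB)}
    → {pkg_at(p4,portA), truck_at(t3,portB)}

== RESULT ==
["pkg_at(p4,portA)", "truck_at(t3,portB)"]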